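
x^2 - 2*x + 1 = (x - 1)^2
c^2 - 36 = (c - 6)*(c + 6)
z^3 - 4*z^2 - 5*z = z*(z - 5)*(z + 1)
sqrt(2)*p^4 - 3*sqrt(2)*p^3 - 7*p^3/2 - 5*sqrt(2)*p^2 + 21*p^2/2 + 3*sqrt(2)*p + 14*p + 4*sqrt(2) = (p - 4)*(p + 1)*(p - 2*sqrt(2))*(sqrt(2)*p + 1/2)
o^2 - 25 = (o - 5)*(o + 5)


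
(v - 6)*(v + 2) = v^2 - 4*v - 12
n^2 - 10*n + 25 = (n - 5)^2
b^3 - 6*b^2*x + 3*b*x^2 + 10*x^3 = (b - 5*x)*(b - 2*x)*(b + x)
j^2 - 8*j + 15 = (j - 5)*(j - 3)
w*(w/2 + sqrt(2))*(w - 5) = w^3/2 - 5*w^2/2 + sqrt(2)*w^2 - 5*sqrt(2)*w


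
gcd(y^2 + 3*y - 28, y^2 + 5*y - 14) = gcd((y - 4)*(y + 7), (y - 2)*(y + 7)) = y + 7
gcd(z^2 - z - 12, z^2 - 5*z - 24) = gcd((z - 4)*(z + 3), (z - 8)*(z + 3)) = z + 3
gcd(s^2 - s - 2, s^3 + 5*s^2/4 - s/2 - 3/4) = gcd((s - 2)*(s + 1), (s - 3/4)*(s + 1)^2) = s + 1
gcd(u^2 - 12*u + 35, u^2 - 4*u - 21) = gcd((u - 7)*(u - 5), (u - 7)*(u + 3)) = u - 7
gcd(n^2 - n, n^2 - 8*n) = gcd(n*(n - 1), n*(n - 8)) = n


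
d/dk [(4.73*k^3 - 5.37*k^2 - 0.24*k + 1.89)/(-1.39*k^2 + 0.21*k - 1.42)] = (-6.5747*k^4 + 1.9866*k^3 - 21.6111*k^2 + 20.505*k - 0.0561)/(1.9321*k^4 - 0.5838*k^3 + 3.9917*k^2 - 0.5964*k + 2.0164)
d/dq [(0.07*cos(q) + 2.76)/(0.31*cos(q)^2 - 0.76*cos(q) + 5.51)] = (0.0217*cos(q)^2 + 1.7112*cos(q) - 2.4833)*sin(q)/(0.0961*cos(q)^4 - 0.4712*cos(q)^3 + 3.9938*cos(q)^2 - 8.3752*cos(q) + 30.3601)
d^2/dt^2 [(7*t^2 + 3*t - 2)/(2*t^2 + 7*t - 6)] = 4*(-43*t^3 + 114*t^2 + 12*t + 128)/(8*t^6 + 84*t^5 + 222*t^4 - 161*t^3 - 666*t^2 + 756*t - 216)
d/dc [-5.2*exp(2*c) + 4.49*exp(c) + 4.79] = (4.49 - 10.4*exp(c))*exp(c)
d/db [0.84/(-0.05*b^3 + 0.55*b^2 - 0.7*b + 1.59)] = (0.126*b^2 - 0.924*b + 0.588)/(0.05*b^3 - 0.55*b^2 + 0.7*b - 1.59)^2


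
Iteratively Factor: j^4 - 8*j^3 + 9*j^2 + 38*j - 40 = (j - 4)*(j^3 - 4*j^2 - 7*j + 10) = (j - 4)*(j + 2)*(j^2 - 6*j + 5) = (j - 5)*(j - 4)*(j + 2)*(j - 1)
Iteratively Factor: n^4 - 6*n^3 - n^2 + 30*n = (n - 5)*(n^3 - n^2 - 6*n) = (n - 5)*(n + 2)*(n^2 - 3*n) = (n - 5)*(n - 3)*(n + 2)*(n)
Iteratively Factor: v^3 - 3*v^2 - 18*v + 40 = (v + 4)*(v^2 - 7*v + 10) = (v - 2)*(v + 4)*(v - 5)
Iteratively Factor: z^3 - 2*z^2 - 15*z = (z + 3)*(z^2 - 5*z) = (z - 5)*(z + 3)*(z)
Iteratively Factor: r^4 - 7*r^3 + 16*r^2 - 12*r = (r - 2)*(r^3 - 5*r^2 + 6*r) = r*(r - 2)*(r^2 - 5*r + 6) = r*(r - 3)*(r - 2)*(r - 2)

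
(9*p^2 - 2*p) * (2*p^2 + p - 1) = 18*p^4 + 5*p^3 - 11*p^2 + 2*p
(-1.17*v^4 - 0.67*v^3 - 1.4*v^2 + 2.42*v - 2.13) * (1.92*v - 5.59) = -2.2464*v^5 + 5.2539*v^4 + 1.0573*v^3 + 12.4724*v^2 - 17.6174*v + 11.9067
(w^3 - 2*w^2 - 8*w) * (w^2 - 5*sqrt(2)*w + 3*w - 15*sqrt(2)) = w^5 - 5*sqrt(2)*w^4 + w^4 - 14*w^3 - 5*sqrt(2)*w^3 - 24*w^2 + 70*sqrt(2)*w^2 + 120*sqrt(2)*w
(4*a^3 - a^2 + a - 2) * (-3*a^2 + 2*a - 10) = -12*a^5 + 11*a^4 - 45*a^3 + 18*a^2 - 14*a + 20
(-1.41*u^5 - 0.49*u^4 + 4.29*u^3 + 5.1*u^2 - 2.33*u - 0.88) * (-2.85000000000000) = 4.0185*u^5 + 1.3965*u^4 - 12.2265*u^3 - 14.535*u^2 + 6.6405*u + 2.508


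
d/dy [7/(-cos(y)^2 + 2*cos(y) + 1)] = 14*(1 - cos(y))*sin(y)/(sin(y)^2 + 2*cos(y))^2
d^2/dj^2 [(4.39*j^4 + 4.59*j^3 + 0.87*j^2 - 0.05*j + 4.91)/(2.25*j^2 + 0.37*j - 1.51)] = (44.4487499999999*j^6 + 21.92805*j^5 - 85.884204*j^4 - 8.75209600000001*j^3 + 271.60527*j^2 + 86.300154*j + 38.619312)/(11.390625*j^6 + 5.619375*j^5 - 22.00905*j^4 - 7.491797*j^3 + 14.770518*j^2 + 2.530911*j - 3.442951)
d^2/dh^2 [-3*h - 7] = 0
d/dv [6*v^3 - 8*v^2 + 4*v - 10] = 18*v^2 - 16*v + 4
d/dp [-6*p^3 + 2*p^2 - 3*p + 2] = -18*p^2 + 4*p - 3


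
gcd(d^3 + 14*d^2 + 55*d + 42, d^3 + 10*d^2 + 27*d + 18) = d^2 + 7*d + 6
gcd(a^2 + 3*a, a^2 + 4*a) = a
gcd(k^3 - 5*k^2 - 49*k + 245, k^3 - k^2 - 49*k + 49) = k^2 - 49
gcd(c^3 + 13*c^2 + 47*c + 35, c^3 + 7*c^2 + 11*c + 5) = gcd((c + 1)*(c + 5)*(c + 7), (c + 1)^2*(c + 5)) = c^2 + 6*c + 5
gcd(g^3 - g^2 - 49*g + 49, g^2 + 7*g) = g + 7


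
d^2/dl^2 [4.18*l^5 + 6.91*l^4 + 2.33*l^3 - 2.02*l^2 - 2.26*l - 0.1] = 83.6*l^3 + 82.92*l^2 + 13.98*l - 4.04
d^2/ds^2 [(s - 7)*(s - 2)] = 2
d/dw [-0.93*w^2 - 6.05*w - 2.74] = -1.86*w - 6.05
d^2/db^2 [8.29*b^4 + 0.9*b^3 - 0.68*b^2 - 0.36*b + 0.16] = 99.48*b^2 + 5.4*b - 1.36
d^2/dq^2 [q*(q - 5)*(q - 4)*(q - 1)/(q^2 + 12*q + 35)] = 2*(q^6 + 36*q^5 + 537*q^4 + 1902*q^3 - 8295*q^2 - 34650*q + 43925)/(q^6 + 36*q^5 + 537*q^4 + 4248*q^3 + 18795*q^2 + 44100*q + 42875)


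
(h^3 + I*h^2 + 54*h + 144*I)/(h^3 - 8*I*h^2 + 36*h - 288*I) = (h + 3*I)/(h - 6*I)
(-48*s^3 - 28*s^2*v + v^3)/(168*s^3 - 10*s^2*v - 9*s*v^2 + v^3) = (-2*s - v)/(7*s - v)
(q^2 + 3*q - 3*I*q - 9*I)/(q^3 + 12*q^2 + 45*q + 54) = (q - 3*I)/(q^2 + 9*q + 18)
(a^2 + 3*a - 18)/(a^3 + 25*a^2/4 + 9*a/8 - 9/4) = 8*(a - 3)/(8*a^2 + 2*a - 3)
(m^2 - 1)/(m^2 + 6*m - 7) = (m + 1)/(m + 7)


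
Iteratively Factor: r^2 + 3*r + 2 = (r + 1)*(r + 2)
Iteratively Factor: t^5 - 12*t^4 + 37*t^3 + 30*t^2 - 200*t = (t - 4)*(t^4 - 8*t^3 + 5*t^2 + 50*t) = (t - 5)*(t - 4)*(t^3 - 3*t^2 - 10*t) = t*(t - 5)*(t - 4)*(t^2 - 3*t - 10) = t*(t - 5)*(t - 4)*(t + 2)*(t - 5)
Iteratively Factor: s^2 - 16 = (s - 4)*(s + 4)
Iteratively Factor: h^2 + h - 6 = (h + 3)*(h - 2)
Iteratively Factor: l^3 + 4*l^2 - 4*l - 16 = (l - 2)*(l^2 + 6*l + 8) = (l - 2)*(l + 2)*(l + 4)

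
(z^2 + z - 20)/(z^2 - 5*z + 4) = (z + 5)/(z - 1)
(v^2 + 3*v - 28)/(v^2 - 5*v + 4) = (v + 7)/(v - 1)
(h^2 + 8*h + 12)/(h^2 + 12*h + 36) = (h + 2)/(h + 6)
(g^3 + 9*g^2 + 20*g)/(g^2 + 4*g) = g + 5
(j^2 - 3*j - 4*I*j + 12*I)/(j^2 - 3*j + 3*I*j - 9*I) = (j - 4*I)/(j + 3*I)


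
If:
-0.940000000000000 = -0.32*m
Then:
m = 2.94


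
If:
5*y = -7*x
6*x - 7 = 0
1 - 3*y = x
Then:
No Solution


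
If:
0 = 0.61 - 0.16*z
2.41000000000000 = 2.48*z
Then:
No Solution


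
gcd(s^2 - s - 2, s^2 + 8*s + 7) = s + 1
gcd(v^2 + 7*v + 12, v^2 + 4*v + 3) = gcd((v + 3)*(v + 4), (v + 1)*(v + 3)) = v + 3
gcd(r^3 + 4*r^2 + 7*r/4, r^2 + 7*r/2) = r^2 + 7*r/2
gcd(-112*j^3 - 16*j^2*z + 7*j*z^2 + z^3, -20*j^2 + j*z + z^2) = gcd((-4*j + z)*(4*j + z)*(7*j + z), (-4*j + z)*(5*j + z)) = -4*j + z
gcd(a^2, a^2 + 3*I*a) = a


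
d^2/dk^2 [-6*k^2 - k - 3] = -12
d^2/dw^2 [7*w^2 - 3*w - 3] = 14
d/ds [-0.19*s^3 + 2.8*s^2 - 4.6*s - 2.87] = -0.57*s^2 + 5.6*s - 4.6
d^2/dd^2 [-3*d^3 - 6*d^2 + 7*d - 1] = -18*d - 12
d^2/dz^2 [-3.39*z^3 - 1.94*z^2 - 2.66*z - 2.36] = -20.34*z - 3.88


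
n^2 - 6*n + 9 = (n - 3)^2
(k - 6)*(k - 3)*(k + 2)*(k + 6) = k^4 - k^3 - 42*k^2 + 36*k + 216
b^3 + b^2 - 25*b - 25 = (b - 5)*(b + 1)*(b + 5)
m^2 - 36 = (m - 6)*(m + 6)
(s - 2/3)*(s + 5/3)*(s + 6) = s^3 + 7*s^2 + 44*s/9 - 20/3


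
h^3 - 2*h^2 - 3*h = h*(h - 3)*(h + 1)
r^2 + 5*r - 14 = (r - 2)*(r + 7)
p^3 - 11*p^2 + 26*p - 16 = (p - 8)*(p - 2)*(p - 1)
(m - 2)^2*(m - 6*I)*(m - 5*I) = m^4 - 4*m^3 - 11*I*m^3 - 26*m^2 + 44*I*m^2 + 120*m - 44*I*m - 120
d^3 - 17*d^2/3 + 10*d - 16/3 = (d - 8/3)*(d - 2)*(d - 1)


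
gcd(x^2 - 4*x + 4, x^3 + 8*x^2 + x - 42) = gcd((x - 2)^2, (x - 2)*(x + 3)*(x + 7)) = x - 2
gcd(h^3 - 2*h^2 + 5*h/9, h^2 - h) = h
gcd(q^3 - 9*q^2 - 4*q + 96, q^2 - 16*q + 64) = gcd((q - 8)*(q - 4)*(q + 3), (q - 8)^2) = q - 8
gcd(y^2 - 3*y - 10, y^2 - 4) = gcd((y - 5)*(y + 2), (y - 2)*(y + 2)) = y + 2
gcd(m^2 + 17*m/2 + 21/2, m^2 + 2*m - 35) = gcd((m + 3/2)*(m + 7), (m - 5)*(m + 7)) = m + 7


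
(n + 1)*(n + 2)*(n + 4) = n^3 + 7*n^2 + 14*n + 8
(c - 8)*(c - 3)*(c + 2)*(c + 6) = c^4 - 3*c^3 - 52*c^2 + 60*c + 288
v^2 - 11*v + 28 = (v - 7)*(v - 4)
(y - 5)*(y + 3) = y^2 - 2*y - 15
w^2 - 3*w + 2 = (w - 2)*(w - 1)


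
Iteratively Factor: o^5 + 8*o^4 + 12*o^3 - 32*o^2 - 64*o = (o)*(o^4 + 8*o^3 + 12*o^2 - 32*o - 64) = o*(o + 2)*(o^3 + 6*o^2 - 32) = o*(o + 2)*(o + 4)*(o^2 + 2*o - 8) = o*(o - 2)*(o + 2)*(o + 4)*(o + 4)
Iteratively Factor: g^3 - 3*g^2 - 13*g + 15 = (g + 3)*(g^2 - 6*g + 5) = (g - 5)*(g + 3)*(g - 1)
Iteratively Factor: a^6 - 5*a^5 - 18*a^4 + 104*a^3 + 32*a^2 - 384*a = (a + 4)*(a^5 - 9*a^4 + 18*a^3 + 32*a^2 - 96*a) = (a - 3)*(a + 4)*(a^4 - 6*a^3 + 32*a) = (a - 4)*(a - 3)*(a + 4)*(a^3 - 2*a^2 - 8*a) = (a - 4)^2*(a - 3)*(a + 4)*(a^2 + 2*a) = a*(a - 4)^2*(a - 3)*(a + 4)*(a + 2)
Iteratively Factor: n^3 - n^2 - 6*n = (n)*(n^2 - n - 6) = n*(n - 3)*(n + 2)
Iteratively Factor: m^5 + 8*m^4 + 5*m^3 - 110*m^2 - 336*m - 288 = (m - 4)*(m^4 + 12*m^3 + 53*m^2 + 102*m + 72) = (m - 4)*(m + 2)*(m^3 + 10*m^2 + 33*m + 36) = (m - 4)*(m + 2)*(m + 3)*(m^2 + 7*m + 12) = (m - 4)*(m + 2)*(m + 3)*(m + 4)*(m + 3)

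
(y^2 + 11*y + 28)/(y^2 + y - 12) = (y + 7)/(y - 3)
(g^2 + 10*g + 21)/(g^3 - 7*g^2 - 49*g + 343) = (g + 3)/(g^2 - 14*g + 49)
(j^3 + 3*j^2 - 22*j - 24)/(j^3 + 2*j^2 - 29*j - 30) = (j - 4)/(j - 5)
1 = 1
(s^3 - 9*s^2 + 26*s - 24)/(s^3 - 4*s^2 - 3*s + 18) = (s^2 - 6*s + 8)/(s^2 - s - 6)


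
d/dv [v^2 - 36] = 2*v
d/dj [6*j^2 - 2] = 12*j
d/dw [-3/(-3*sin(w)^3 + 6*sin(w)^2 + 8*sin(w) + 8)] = 3*(-9*sin(w)^2 + 12*sin(w) + 8)*cos(w)/(-3*sin(w)^3 + 6*sin(w)^2 + 8*sin(w) + 8)^2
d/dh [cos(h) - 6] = -sin(h)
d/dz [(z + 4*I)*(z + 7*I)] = 2*z + 11*I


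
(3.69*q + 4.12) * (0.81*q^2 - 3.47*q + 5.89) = 2.9889*q^3 - 9.4671*q^2 + 7.4377*q + 24.2668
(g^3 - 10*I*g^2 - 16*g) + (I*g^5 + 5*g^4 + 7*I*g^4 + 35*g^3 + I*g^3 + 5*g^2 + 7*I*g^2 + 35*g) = I*g^5 + 5*g^4 + 7*I*g^4 + 36*g^3 + I*g^3 + 5*g^2 - 3*I*g^2 + 19*g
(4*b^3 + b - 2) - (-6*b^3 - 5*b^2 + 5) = 10*b^3 + 5*b^2 + b - 7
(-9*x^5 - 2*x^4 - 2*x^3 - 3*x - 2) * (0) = 0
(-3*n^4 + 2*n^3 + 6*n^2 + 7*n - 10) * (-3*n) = 9*n^5 - 6*n^4 - 18*n^3 - 21*n^2 + 30*n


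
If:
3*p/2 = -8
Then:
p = -16/3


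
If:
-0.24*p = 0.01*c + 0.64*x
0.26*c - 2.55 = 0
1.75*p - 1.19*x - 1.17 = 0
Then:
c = 9.81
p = 0.45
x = -0.32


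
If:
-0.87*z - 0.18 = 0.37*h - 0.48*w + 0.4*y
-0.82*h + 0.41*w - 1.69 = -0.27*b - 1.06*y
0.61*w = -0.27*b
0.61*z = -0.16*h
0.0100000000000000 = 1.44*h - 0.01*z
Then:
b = -4.58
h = 0.01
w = 2.03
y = 1.98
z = -0.00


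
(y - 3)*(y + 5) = y^2 + 2*y - 15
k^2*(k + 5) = k^3 + 5*k^2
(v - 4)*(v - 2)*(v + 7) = v^3 + v^2 - 34*v + 56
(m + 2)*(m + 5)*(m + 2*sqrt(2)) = m^3 + 2*sqrt(2)*m^2 + 7*m^2 + 10*m + 14*sqrt(2)*m + 20*sqrt(2)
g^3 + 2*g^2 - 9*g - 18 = (g - 3)*(g + 2)*(g + 3)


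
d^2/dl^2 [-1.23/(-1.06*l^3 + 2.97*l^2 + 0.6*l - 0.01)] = ((7.3062 - 7.8228*l)*(1.06*l^3 - 2.97*l^2 - 0.6*l + 0.01) + 1.23*(-6.36*l^2 + 11.88*l + 1.2)*(-3.18*l^2 + 5.94*l + 0.6))/(1.06*l^3 - 2.97*l^2 - 0.6*l + 0.01)^3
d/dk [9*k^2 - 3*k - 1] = 18*k - 3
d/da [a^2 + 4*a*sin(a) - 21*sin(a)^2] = 4*a*cos(a) + 2*a + 4*sin(a) - 21*sin(2*a)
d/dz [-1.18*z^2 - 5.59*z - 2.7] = -2.36*z - 5.59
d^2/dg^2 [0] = 0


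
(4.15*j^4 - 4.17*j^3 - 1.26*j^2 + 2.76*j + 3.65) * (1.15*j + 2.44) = 4.7725*j^5 + 5.3305*j^4 - 11.6238*j^3 + 0.0995999999999997*j^2 + 10.9319*j + 8.906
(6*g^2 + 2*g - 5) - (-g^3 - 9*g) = g^3 + 6*g^2 + 11*g - 5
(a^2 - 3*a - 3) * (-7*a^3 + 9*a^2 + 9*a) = -7*a^5 + 30*a^4 + 3*a^3 - 54*a^2 - 27*a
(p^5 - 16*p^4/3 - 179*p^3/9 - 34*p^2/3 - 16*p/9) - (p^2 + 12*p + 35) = p^5 - 16*p^4/3 - 179*p^3/9 - 37*p^2/3 - 124*p/9 - 35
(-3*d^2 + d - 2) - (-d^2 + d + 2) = -2*d^2 - 4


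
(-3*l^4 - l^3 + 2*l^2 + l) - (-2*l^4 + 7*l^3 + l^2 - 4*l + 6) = -l^4 - 8*l^3 + l^2 + 5*l - 6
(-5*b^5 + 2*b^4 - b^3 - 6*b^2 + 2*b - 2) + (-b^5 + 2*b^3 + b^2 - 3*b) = -6*b^5 + 2*b^4 + b^3 - 5*b^2 - b - 2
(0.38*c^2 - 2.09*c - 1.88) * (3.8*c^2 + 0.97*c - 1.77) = 1.444*c^4 - 7.5734*c^3 - 9.8439*c^2 + 1.8757*c + 3.3276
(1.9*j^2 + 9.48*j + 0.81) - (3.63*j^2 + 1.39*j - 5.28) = -1.73*j^2 + 8.09*j + 6.09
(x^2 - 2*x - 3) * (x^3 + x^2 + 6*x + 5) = x^5 - x^4 + x^3 - 10*x^2 - 28*x - 15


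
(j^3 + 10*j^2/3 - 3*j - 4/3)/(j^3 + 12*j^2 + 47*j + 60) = (3*j^2 - 2*j - 1)/(3*(j^2 + 8*j + 15))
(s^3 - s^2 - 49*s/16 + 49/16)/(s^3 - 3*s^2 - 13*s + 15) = (s^2 - 49/16)/(s^2 - 2*s - 15)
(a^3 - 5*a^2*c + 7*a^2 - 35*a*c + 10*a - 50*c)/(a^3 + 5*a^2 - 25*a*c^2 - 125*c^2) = (a + 2)/(a + 5*c)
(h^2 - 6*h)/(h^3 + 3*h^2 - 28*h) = (h - 6)/(h^2 + 3*h - 28)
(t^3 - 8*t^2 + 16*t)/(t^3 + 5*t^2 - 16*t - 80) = t*(t - 4)/(t^2 + 9*t + 20)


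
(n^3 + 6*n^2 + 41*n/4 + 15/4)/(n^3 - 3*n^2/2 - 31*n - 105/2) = (n + 1/2)/(n - 7)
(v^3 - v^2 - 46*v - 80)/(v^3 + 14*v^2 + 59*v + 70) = (v - 8)/(v + 7)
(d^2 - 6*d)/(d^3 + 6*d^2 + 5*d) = (d - 6)/(d^2 + 6*d + 5)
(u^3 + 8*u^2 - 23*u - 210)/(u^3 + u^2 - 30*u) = (u + 7)/u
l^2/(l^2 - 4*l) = l/(l - 4)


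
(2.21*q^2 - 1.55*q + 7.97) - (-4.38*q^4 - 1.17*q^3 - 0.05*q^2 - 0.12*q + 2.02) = 4.38*q^4 + 1.17*q^3 + 2.26*q^2 - 1.43*q + 5.95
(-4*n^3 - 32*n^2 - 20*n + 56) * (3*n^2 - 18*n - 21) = -12*n^5 - 24*n^4 + 600*n^3 + 1200*n^2 - 588*n - 1176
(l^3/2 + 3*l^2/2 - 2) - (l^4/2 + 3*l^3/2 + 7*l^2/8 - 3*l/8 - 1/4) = -l^4/2 - l^3 + 5*l^2/8 + 3*l/8 - 7/4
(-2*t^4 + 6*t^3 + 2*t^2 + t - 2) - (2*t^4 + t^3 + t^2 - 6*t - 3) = -4*t^4 + 5*t^3 + t^2 + 7*t + 1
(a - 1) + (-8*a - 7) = -7*a - 8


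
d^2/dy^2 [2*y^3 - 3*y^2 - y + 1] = 12*y - 6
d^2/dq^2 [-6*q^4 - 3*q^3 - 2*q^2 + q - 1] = -72*q^2 - 18*q - 4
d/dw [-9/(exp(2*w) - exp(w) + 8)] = (18*exp(w) - 9)*exp(w)/(exp(2*w) - exp(w) + 8)^2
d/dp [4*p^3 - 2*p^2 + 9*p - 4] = 12*p^2 - 4*p + 9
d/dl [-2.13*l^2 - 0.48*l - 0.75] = -4.26*l - 0.48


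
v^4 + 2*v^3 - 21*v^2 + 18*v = v*(v - 3)*(v - 1)*(v + 6)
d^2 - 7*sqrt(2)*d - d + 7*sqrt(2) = (d - 1)*(d - 7*sqrt(2))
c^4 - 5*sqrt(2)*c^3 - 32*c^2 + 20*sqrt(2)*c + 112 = (c - 2)*(c + 2)*(c - 7*sqrt(2))*(c + 2*sqrt(2))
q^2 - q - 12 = (q - 4)*(q + 3)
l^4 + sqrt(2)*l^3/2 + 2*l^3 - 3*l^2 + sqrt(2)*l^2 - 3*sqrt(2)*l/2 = l*(l - 1)*(l + 3)*(l + sqrt(2)/2)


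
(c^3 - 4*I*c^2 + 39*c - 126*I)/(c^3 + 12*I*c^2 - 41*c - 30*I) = (c^2 - 10*I*c - 21)/(c^2 + 6*I*c - 5)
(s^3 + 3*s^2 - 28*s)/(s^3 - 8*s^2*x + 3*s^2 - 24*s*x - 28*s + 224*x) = s/(s - 8*x)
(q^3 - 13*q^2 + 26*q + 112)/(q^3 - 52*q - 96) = (q - 7)/(q + 6)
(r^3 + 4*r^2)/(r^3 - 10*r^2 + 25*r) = r*(r + 4)/(r^2 - 10*r + 25)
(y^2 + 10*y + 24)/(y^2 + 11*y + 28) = (y + 6)/(y + 7)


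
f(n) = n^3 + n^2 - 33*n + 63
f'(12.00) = 423.00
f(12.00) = 1539.00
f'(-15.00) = 612.00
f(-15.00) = -2592.00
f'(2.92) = -1.58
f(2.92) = 0.06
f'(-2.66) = -17.09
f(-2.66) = 139.03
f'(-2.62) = -17.65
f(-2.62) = 138.34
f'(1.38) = -24.53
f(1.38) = 21.99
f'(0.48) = -31.35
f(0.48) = 47.50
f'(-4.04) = 7.88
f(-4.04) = 146.70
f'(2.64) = -6.81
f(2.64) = 1.25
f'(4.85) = 47.27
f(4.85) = 40.56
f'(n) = 3*n^2 + 2*n - 33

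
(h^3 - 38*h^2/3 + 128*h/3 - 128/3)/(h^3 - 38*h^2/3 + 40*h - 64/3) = (3*h^2 - 14*h + 16)/(3*h^2 - 14*h + 8)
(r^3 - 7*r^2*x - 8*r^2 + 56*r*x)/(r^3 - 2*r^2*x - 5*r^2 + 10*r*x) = (r^2 - 7*r*x - 8*r + 56*x)/(r^2 - 2*r*x - 5*r + 10*x)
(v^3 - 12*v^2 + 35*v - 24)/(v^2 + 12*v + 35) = (v^3 - 12*v^2 + 35*v - 24)/(v^2 + 12*v + 35)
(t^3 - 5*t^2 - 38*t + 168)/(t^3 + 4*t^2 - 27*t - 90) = (t^2 - 11*t + 28)/(t^2 - 2*t - 15)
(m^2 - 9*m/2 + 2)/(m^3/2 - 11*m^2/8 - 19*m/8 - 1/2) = 4*(2*m - 1)/(4*m^2 + 5*m + 1)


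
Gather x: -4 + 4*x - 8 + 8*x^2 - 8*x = 8*x^2 - 4*x - 12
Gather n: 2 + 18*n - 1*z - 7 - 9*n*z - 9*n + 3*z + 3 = n*(9 - 9*z) + 2*z - 2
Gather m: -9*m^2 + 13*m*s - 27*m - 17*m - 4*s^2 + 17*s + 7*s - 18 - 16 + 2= -9*m^2 + m*(13*s - 44) - 4*s^2 + 24*s - 32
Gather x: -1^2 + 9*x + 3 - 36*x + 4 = 6 - 27*x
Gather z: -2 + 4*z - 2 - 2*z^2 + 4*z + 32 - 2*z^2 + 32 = -4*z^2 + 8*z + 60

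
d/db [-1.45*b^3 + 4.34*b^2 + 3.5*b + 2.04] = -4.35*b^2 + 8.68*b + 3.5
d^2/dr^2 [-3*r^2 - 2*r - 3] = -6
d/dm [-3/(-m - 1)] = -3/(m + 1)^2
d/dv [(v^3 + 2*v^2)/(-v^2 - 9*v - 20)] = v*(-v^3 - 18*v^2 - 78*v - 80)/(v^4 + 18*v^3 + 121*v^2 + 360*v + 400)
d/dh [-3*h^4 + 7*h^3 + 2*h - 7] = -12*h^3 + 21*h^2 + 2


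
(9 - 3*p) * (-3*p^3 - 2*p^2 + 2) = 9*p^4 - 21*p^3 - 18*p^2 - 6*p + 18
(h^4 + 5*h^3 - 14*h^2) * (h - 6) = h^5 - h^4 - 44*h^3 + 84*h^2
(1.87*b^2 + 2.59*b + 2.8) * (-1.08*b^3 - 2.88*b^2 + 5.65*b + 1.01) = -2.0196*b^5 - 8.1828*b^4 + 0.0823000000000018*b^3 + 8.4582*b^2 + 18.4359*b + 2.828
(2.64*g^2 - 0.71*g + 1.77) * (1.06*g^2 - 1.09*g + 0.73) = 2.7984*g^4 - 3.6302*g^3 + 4.5773*g^2 - 2.4476*g + 1.2921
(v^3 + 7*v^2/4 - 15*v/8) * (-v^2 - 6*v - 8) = -v^5 - 31*v^4/4 - 133*v^3/8 - 11*v^2/4 + 15*v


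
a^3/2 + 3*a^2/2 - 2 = (a/2 + 1)*(a - 1)*(a + 2)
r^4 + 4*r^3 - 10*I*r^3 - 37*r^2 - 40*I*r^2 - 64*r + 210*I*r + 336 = (r - 3)*(r + 7)*(r - 8*I)*(r - 2*I)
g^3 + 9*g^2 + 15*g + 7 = (g + 1)^2*(g + 7)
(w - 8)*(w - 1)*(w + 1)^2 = w^4 - 7*w^3 - 9*w^2 + 7*w + 8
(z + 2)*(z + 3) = z^2 + 5*z + 6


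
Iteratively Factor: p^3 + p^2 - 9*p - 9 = (p + 3)*(p^2 - 2*p - 3) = (p - 3)*(p + 3)*(p + 1)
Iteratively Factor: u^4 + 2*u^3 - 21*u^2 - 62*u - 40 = (u + 2)*(u^3 - 21*u - 20) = (u - 5)*(u + 2)*(u^2 + 5*u + 4) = (u - 5)*(u + 1)*(u + 2)*(u + 4)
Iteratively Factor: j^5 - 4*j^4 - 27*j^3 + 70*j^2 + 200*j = (j + 2)*(j^4 - 6*j^3 - 15*j^2 + 100*j) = (j + 2)*(j + 4)*(j^3 - 10*j^2 + 25*j) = j*(j + 2)*(j + 4)*(j^2 - 10*j + 25) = j*(j - 5)*(j + 2)*(j + 4)*(j - 5)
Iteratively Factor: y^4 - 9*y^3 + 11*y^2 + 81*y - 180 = (y + 3)*(y^3 - 12*y^2 + 47*y - 60) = (y - 4)*(y + 3)*(y^2 - 8*y + 15) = (y - 4)*(y - 3)*(y + 3)*(y - 5)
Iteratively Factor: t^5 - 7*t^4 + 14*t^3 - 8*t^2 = (t)*(t^4 - 7*t^3 + 14*t^2 - 8*t) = t*(t - 4)*(t^3 - 3*t^2 + 2*t) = t*(t - 4)*(t - 2)*(t^2 - t) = t^2*(t - 4)*(t - 2)*(t - 1)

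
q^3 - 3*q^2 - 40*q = q*(q - 8)*(q + 5)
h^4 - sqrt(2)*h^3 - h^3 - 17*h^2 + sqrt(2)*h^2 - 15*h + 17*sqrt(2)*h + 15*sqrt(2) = (h - 5)*(h + 1)*(h + 3)*(h - sqrt(2))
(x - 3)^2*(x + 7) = x^3 + x^2 - 33*x + 63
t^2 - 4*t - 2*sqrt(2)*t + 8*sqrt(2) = (t - 4)*(t - 2*sqrt(2))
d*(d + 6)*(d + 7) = d^3 + 13*d^2 + 42*d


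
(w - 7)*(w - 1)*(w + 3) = w^3 - 5*w^2 - 17*w + 21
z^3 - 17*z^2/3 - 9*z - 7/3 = (z - 7)*(z + 1/3)*(z + 1)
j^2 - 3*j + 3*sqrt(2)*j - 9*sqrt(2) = (j - 3)*(j + 3*sqrt(2))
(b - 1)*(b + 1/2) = b^2 - b/2 - 1/2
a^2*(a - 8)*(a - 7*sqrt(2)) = a^4 - 7*sqrt(2)*a^3 - 8*a^3 + 56*sqrt(2)*a^2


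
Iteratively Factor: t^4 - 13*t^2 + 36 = (t + 3)*(t^3 - 3*t^2 - 4*t + 12) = (t - 2)*(t + 3)*(t^2 - t - 6) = (t - 2)*(t + 2)*(t + 3)*(t - 3)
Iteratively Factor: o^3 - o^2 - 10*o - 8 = (o + 2)*(o^2 - 3*o - 4) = (o + 1)*(o + 2)*(o - 4)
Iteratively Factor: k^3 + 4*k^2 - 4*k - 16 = (k - 2)*(k^2 + 6*k + 8) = (k - 2)*(k + 2)*(k + 4)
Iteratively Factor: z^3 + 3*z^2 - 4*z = (z)*(z^2 + 3*z - 4) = z*(z - 1)*(z + 4)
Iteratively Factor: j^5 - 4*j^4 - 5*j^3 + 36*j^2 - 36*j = (j + 3)*(j^4 - 7*j^3 + 16*j^2 - 12*j) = j*(j + 3)*(j^3 - 7*j^2 + 16*j - 12) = j*(j - 2)*(j + 3)*(j^2 - 5*j + 6) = j*(j - 3)*(j - 2)*(j + 3)*(j - 2)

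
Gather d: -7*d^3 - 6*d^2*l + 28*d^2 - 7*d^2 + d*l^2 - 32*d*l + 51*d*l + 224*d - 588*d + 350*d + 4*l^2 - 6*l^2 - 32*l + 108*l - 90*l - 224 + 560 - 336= -7*d^3 + d^2*(21 - 6*l) + d*(l^2 + 19*l - 14) - 2*l^2 - 14*l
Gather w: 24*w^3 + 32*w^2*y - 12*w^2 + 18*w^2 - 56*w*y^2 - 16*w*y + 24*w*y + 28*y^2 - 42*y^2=24*w^3 + w^2*(32*y + 6) + w*(-56*y^2 + 8*y) - 14*y^2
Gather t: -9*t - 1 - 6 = -9*t - 7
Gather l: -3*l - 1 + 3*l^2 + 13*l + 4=3*l^2 + 10*l + 3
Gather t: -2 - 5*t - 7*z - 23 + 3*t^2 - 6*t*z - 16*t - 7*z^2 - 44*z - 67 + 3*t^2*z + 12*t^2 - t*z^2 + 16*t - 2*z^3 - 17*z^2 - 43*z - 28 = t^2*(3*z + 15) + t*(-z^2 - 6*z - 5) - 2*z^3 - 24*z^2 - 94*z - 120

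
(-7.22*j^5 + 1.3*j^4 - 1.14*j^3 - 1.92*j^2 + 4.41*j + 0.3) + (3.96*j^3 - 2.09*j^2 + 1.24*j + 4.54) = -7.22*j^5 + 1.3*j^4 + 2.82*j^3 - 4.01*j^2 + 5.65*j + 4.84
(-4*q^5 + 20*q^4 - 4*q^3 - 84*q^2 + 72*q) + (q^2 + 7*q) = -4*q^5 + 20*q^4 - 4*q^3 - 83*q^2 + 79*q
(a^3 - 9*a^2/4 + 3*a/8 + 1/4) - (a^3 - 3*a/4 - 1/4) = -9*a^2/4 + 9*a/8 + 1/2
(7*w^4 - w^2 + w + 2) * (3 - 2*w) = -14*w^5 + 21*w^4 + 2*w^3 - 5*w^2 - w + 6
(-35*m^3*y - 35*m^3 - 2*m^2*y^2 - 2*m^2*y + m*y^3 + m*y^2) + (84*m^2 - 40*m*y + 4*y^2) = -35*m^3*y - 35*m^3 - 2*m^2*y^2 - 2*m^2*y + 84*m^2 + m*y^3 + m*y^2 - 40*m*y + 4*y^2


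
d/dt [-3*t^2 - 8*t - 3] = -6*t - 8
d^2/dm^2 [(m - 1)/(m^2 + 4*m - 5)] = 2/(m^3 + 15*m^2 + 75*m + 125)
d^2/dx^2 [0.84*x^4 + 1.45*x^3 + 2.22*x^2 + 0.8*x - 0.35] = 10.08*x^2 + 8.7*x + 4.44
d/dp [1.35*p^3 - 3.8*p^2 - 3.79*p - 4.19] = 4.05*p^2 - 7.6*p - 3.79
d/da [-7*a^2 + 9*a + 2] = 9 - 14*a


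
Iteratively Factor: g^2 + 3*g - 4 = (g - 1)*(g + 4)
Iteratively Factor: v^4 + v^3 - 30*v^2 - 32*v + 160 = (v + 4)*(v^3 - 3*v^2 - 18*v + 40) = (v - 5)*(v + 4)*(v^2 + 2*v - 8) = (v - 5)*(v + 4)^2*(v - 2)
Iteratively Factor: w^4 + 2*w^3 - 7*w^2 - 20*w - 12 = (w - 3)*(w^3 + 5*w^2 + 8*w + 4) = (w - 3)*(w + 2)*(w^2 + 3*w + 2) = (w - 3)*(w + 2)^2*(w + 1)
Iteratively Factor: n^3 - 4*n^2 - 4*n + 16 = (n - 4)*(n^2 - 4) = (n - 4)*(n - 2)*(n + 2)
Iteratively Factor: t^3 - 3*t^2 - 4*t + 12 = (t - 2)*(t^2 - t - 6) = (t - 3)*(t - 2)*(t + 2)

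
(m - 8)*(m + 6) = m^2 - 2*m - 48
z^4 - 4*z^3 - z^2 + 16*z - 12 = (z - 3)*(z - 2)*(z - 1)*(z + 2)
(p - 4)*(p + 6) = p^2 + 2*p - 24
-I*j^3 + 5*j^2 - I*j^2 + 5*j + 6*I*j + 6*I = (j + 2*I)*(j + 3*I)*(-I*j - I)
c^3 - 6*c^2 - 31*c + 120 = (c - 8)*(c - 3)*(c + 5)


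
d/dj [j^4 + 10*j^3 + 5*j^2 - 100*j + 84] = 4*j^3 + 30*j^2 + 10*j - 100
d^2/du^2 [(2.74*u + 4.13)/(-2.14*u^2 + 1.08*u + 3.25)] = ((2.74*u + 4.13)*(4.28*u - 1.08)*(8.56*u - 2.16) + (35.1816*u + 11.758)*(-2.14*u^2 + 1.08*u + 3.25))/(-2.14*u^2 + 1.08*u + 3.25)^3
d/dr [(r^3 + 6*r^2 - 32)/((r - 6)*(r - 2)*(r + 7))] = (-7*r^2 - 116*r - 352)/(r^4 + 2*r^3 - 83*r^2 - 84*r + 1764)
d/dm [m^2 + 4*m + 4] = 2*m + 4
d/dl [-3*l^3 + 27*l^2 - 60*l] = -9*l^2 + 54*l - 60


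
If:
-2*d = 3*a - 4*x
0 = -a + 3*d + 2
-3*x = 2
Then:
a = -4/11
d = -26/33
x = -2/3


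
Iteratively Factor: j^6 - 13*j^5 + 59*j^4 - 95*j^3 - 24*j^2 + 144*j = (j - 3)*(j^5 - 10*j^4 + 29*j^3 - 8*j^2 - 48*j) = (j - 4)*(j - 3)*(j^4 - 6*j^3 + 5*j^2 + 12*j) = (j - 4)*(j - 3)^2*(j^3 - 3*j^2 - 4*j) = j*(j - 4)*(j - 3)^2*(j^2 - 3*j - 4) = j*(j - 4)^2*(j - 3)^2*(j + 1)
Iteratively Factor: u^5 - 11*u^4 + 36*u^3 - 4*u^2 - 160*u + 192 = (u - 4)*(u^4 - 7*u^3 + 8*u^2 + 28*u - 48) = (u - 4)*(u - 2)*(u^3 - 5*u^2 - 2*u + 24) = (u - 4)*(u - 2)*(u + 2)*(u^2 - 7*u + 12) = (u - 4)^2*(u - 2)*(u + 2)*(u - 3)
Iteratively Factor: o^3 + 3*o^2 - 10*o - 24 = (o + 4)*(o^2 - o - 6) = (o + 2)*(o + 4)*(o - 3)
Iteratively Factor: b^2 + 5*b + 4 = (b + 1)*(b + 4)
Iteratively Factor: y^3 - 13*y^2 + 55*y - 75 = (y - 5)*(y^2 - 8*y + 15) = (y - 5)*(y - 3)*(y - 5)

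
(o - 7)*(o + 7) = o^2 - 49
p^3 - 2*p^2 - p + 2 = (p - 2)*(p - 1)*(p + 1)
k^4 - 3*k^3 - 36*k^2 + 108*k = k*(k - 6)*(k - 3)*(k + 6)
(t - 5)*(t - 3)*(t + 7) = t^3 - t^2 - 41*t + 105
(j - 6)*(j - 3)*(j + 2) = j^3 - 7*j^2 + 36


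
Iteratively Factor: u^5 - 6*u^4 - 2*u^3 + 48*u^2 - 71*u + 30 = (u + 3)*(u^4 - 9*u^3 + 25*u^2 - 27*u + 10) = (u - 1)*(u + 3)*(u^3 - 8*u^2 + 17*u - 10) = (u - 2)*(u - 1)*(u + 3)*(u^2 - 6*u + 5) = (u - 5)*(u - 2)*(u - 1)*(u + 3)*(u - 1)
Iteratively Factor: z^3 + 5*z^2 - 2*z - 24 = (z - 2)*(z^2 + 7*z + 12) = (z - 2)*(z + 4)*(z + 3)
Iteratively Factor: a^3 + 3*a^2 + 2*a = (a + 1)*(a^2 + 2*a) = (a + 1)*(a + 2)*(a)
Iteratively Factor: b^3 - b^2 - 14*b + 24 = (b + 4)*(b^2 - 5*b + 6) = (b - 2)*(b + 4)*(b - 3)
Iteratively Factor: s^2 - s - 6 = (s + 2)*(s - 3)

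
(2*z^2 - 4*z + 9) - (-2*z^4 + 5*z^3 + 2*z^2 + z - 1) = 2*z^4 - 5*z^3 - 5*z + 10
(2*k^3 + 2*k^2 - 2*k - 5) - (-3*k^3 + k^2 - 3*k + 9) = 5*k^3 + k^2 + k - 14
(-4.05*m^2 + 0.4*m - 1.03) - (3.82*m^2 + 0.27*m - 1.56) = -7.87*m^2 + 0.13*m + 0.53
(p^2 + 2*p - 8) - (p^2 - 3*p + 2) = 5*p - 10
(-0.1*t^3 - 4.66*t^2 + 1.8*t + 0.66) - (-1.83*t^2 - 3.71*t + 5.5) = -0.1*t^3 - 2.83*t^2 + 5.51*t - 4.84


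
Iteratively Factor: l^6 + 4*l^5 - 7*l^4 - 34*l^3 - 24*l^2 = (l)*(l^5 + 4*l^4 - 7*l^3 - 34*l^2 - 24*l) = l*(l + 4)*(l^4 - 7*l^2 - 6*l) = l*(l + 2)*(l + 4)*(l^3 - 2*l^2 - 3*l) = l*(l - 3)*(l + 2)*(l + 4)*(l^2 + l) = l*(l - 3)*(l + 1)*(l + 2)*(l + 4)*(l)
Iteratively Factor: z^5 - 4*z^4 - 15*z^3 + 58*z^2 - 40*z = (z - 1)*(z^4 - 3*z^3 - 18*z^2 + 40*z) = z*(z - 1)*(z^3 - 3*z^2 - 18*z + 40) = z*(z - 5)*(z - 1)*(z^2 + 2*z - 8) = z*(z - 5)*(z - 1)*(z + 4)*(z - 2)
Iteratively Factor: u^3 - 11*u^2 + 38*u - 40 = (u - 4)*(u^2 - 7*u + 10) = (u - 4)*(u - 2)*(u - 5)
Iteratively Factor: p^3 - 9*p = (p - 3)*(p^2 + 3*p) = p*(p - 3)*(p + 3)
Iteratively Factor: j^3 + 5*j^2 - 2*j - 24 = (j - 2)*(j^2 + 7*j + 12) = (j - 2)*(j + 4)*(j + 3)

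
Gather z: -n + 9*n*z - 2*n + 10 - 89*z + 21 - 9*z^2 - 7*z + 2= -3*n - 9*z^2 + z*(9*n - 96) + 33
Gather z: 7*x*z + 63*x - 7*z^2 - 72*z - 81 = 63*x - 7*z^2 + z*(7*x - 72) - 81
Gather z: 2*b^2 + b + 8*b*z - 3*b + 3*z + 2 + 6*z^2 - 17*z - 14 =2*b^2 - 2*b + 6*z^2 + z*(8*b - 14) - 12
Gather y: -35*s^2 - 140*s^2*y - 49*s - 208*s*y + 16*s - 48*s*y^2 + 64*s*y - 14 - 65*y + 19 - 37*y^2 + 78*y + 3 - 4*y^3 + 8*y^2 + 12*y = -35*s^2 - 33*s - 4*y^3 + y^2*(-48*s - 29) + y*(-140*s^2 - 144*s + 25) + 8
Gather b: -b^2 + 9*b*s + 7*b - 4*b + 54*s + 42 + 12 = -b^2 + b*(9*s + 3) + 54*s + 54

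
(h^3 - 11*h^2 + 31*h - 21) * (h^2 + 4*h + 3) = h^5 - 7*h^4 - 10*h^3 + 70*h^2 + 9*h - 63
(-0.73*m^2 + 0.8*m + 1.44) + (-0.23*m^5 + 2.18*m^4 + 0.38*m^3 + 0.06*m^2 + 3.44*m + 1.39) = -0.23*m^5 + 2.18*m^4 + 0.38*m^3 - 0.67*m^2 + 4.24*m + 2.83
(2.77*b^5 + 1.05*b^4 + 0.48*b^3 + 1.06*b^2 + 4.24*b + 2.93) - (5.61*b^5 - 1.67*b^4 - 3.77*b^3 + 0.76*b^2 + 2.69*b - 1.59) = -2.84*b^5 + 2.72*b^4 + 4.25*b^3 + 0.3*b^2 + 1.55*b + 4.52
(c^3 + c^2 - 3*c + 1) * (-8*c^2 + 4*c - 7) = -8*c^5 - 4*c^4 + 21*c^3 - 27*c^2 + 25*c - 7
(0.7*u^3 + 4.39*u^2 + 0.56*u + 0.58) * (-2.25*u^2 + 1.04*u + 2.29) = -1.575*u^5 - 9.1495*u^4 + 4.9086*u^3 + 9.3305*u^2 + 1.8856*u + 1.3282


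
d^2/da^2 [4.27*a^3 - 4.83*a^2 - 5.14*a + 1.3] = 25.62*a - 9.66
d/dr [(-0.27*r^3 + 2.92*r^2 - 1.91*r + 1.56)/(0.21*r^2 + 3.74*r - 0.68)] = (-0.0567*r^4 - 2.0196*r^3 + 11.8727*r^2 - 4.6264*r - 4.5356)/(0.0441*r^4 + 1.5708*r^3 + 13.702*r^2 - 5.0864*r + 0.4624)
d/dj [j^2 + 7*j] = 2*j + 7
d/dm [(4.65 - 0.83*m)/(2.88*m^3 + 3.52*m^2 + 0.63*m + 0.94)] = (4.7808*m^3 - 37.2544*m^2 - 32.736*m - 3.7097)/(8.2944*m^6 + 20.2752*m^5 + 16.0192*m^4 + 9.8496*m^3 + 7.0145*m^2 + 1.1844*m + 0.8836)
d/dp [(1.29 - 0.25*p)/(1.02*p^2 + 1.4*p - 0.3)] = (0.255*p^2 - 2.6316*p - 1.731)/(1.0404*p^4 + 2.856*p^3 + 1.348*p^2 - 0.84*p + 0.09)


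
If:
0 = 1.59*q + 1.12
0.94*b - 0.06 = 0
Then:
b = 0.06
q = -0.70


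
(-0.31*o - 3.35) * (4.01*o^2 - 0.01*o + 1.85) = -1.2431*o^3 - 13.4304*o^2 - 0.54*o - 6.1975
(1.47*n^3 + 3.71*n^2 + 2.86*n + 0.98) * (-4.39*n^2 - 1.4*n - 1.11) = -6.4533*n^5 - 18.3449*n^4 - 19.3811*n^3 - 12.4243*n^2 - 4.5466*n - 1.0878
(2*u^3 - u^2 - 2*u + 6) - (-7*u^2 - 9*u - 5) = 2*u^3 + 6*u^2 + 7*u + 11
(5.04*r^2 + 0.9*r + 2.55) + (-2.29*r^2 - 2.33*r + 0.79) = 2.75*r^2 - 1.43*r + 3.34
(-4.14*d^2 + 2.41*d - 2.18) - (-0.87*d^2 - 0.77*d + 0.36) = -3.27*d^2 + 3.18*d - 2.54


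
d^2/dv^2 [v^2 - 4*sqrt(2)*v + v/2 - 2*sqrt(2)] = 2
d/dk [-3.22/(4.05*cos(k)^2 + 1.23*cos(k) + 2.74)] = -(26.082*cos(k) + 3.9606)*sin(k)/(4.05*cos(k)^2 + 1.23*cos(k) + 2.74)^2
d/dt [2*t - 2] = 2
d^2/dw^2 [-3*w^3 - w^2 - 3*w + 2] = -18*w - 2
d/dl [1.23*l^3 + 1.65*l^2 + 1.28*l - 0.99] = 3.69*l^2 + 3.3*l + 1.28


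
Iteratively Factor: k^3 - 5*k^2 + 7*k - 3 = (k - 1)*(k^2 - 4*k + 3) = (k - 1)^2*(k - 3)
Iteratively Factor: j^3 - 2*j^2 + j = (j - 1)*(j^2 - j) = j*(j - 1)*(j - 1)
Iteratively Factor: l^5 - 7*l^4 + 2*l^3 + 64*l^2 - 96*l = (l + 3)*(l^4 - 10*l^3 + 32*l^2 - 32*l) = (l - 4)*(l + 3)*(l^3 - 6*l^2 + 8*l) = l*(l - 4)*(l + 3)*(l^2 - 6*l + 8) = l*(l - 4)*(l - 2)*(l + 3)*(l - 4)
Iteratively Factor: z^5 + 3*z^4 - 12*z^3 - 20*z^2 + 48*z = (z + 4)*(z^4 - z^3 - 8*z^2 + 12*z) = (z - 2)*(z + 4)*(z^3 + z^2 - 6*z) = (z - 2)*(z + 3)*(z + 4)*(z^2 - 2*z) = z*(z - 2)*(z + 3)*(z + 4)*(z - 2)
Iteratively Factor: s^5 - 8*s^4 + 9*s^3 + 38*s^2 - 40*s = (s + 2)*(s^4 - 10*s^3 + 29*s^2 - 20*s) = s*(s + 2)*(s^3 - 10*s^2 + 29*s - 20) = s*(s - 5)*(s + 2)*(s^2 - 5*s + 4) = s*(s - 5)*(s - 1)*(s + 2)*(s - 4)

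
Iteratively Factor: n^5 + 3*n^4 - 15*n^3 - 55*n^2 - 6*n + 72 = (n - 4)*(n^4 + 7*n^3 + 13*n^2 - 3*n - 18) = (n - 4)*(n + 3)*(n^3 + 4*n^2 + n - 6) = (n - 4)*(n + 2)*(n + 3)*(n^2 + 2*n - 3) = (n - 4)*(n + 2)*(n + 3)^2*(n - 1)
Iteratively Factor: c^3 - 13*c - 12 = (c + 3)*(c^2 - 3*c - 4) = (c + 1)*(c + 3)*(c - 4)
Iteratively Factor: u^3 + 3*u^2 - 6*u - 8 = (u - 2)*(u^2 + 5*u + 4) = (u - 2)*(u + 4)*(u + 1)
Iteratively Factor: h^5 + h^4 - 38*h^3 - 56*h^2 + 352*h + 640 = (h + 4)*(h^4 - 3*h^3 - 26*h^2 + 48*h + 160) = (h + 2)*(h + 4)*(h^3 - 5*h^2 - 16*h + 80) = (h - 5)*(h + 2)*(h + 4)*(h^2 - 16) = (h - 5)*(h + 2)*(h + 4)^2*(h - 4)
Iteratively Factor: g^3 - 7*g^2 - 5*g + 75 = (g - 5)*(g^2 - 2*g - 15) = (g - 5)*(g + 3)*(g - 5)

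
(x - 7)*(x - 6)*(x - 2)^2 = x^4 - 17*x^3 + 98*x^2 - 220*x + 168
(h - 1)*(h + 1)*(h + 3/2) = h^3 + 3*h^2/2 - h - 3/2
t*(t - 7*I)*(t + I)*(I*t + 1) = I*t^4 + 7*t^3 + I*t^2 + 7*t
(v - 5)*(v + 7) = v^2 + 2*v - 35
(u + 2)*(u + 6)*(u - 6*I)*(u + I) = u^4 + 8*u^3 - 5*I*u^3 + 18*u^2 - 40*I*u^2 + 48*u - 60*I*u + 72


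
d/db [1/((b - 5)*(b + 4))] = (1 - 2*b)/(b^4 - 2*b^3 - 39*b^2 + 40*b + 400)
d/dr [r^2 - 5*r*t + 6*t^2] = 2*r - 5*t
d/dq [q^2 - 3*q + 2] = 2*q - 3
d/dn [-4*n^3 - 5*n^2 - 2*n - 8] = -12*n^2 - 10*n - 2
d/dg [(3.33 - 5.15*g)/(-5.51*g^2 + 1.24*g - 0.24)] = (-28.3765*g^2 + 36.6966*g - 2.8932)/(30.3601*g^4 - 13.6648*g^3 + 4.1824*g^2 - 0.5952*g + 0.0576)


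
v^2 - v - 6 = (v - 3)*(v + 2)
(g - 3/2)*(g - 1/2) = g^2 - 2*g + 3/4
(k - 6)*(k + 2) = k^2 - 4*k - 12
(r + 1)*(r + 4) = r^2 + 5*r + 4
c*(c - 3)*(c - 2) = c^3 - 5*c^2 + 6*c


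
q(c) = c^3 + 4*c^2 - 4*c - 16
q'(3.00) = 47.00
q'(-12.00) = 332.00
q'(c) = 3*c^2 + 8*c - 4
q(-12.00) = -1120.00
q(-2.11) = 0.85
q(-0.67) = -11.83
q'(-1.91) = -8.34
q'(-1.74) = -8.84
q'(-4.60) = 22.68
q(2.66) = 20.48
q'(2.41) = 32.70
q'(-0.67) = -8.01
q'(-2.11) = -7.52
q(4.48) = 136.28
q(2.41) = 11.59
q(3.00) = 35.00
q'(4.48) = 92.05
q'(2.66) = 38.51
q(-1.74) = -2.20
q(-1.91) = -0.74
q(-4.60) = -10.30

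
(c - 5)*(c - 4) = c^2 - 9*c + 20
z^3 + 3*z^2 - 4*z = z*(z - 1)*(z + 4)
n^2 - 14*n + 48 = (n - 8)*(n - 6)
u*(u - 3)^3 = u^4 - 9*u^3 + 27*u^2 - 27*u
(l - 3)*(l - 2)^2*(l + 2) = l^4 - 5*l^3 + 2*l^2 + 20*l - 24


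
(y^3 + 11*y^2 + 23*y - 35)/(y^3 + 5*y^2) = 1 + 6/y - 7/y^2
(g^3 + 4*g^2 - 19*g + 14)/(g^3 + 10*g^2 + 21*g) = (g^2 - 3*g + 2)/(g*(g + 3))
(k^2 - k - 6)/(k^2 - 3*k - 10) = (k - 3)/(k - 5)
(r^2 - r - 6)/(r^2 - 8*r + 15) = (r + 2)/(r - 5)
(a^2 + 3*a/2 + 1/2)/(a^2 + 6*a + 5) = (a + 1/2)/(a + 5)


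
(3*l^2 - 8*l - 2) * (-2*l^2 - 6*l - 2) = -6*l^4 - 2*l^3 + 46*l^2 + 28*l + 4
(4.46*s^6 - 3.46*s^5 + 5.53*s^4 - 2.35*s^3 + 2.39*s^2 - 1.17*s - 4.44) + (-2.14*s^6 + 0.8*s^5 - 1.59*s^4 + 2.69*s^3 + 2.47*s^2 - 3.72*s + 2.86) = 2.32*s^6 - 2.66*s^5 + 3.94*s^4 + 0.34*s^3 + 4.86*s^2 - 4.89*s - 1.58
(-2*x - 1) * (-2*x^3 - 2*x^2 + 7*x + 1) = 4*x^4 + 6*x^3 - 12*x^2 - 9*x - 1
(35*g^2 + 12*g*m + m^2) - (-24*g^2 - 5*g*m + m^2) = 59*g^2 + 17*g*m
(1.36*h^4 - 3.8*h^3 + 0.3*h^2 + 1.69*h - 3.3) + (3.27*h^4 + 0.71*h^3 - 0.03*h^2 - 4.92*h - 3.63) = 4.63*h^4 - 3.09*h^3 + 0.27*h^2 - 3.23*h - 6.93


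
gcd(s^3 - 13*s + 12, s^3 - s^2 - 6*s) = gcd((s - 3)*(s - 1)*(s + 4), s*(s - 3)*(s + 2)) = s - 3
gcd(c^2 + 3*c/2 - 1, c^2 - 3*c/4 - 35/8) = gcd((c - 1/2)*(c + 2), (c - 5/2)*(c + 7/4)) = 1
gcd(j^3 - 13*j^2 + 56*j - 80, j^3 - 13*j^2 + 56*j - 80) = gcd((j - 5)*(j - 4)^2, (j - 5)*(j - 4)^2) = j^3 - 13*j^2 + 56*j - 80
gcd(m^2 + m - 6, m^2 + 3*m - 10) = m - 2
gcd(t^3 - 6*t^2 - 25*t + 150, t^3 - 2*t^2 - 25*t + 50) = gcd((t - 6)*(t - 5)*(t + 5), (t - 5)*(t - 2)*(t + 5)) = t^2 - 25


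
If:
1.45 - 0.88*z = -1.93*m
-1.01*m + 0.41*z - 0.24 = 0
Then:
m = 3.93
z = 10.27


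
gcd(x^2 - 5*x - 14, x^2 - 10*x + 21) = x - 7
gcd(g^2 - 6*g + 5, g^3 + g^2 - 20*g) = 1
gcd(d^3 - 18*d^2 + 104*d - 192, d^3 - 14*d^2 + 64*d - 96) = d^2 - 10*d + 24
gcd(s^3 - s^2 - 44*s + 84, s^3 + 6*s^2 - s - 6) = 1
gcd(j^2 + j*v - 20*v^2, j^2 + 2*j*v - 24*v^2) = -j + 4*v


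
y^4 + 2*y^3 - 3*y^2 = y^2*(y - 1)*(y + 3)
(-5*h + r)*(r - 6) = -5*h*r + 30*h + r^2 - 6*r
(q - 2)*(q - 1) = q^2 - 3*q + 2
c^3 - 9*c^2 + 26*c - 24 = (c - 4)*(c - 3)*(c - 2)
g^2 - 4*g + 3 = (g - 3)*(g - 1)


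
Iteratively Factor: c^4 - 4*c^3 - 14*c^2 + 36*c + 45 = (c - 3)*(c^3 - c^2 - 17*c - 15) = (c - 3)*(c + 1)*(c^2 - 2*c - 15) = (c - 3)*(c + 1)*(c + 3)*(c - 5)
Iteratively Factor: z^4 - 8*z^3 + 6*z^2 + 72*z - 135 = (z + 3)*(z^3 - 11*z^2 + 39*z - 45) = (z - 3)*(z + 3)*(z^2 - 8*z + 15) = (z - 5)*(z - 3)*(z + 3)*(z - 3)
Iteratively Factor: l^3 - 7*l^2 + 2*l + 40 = (l - 5)*(l^2 - 2*l - 8) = (l - 5)*(l - 4)*(l + 2)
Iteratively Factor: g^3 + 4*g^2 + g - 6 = (g + 3)*(g^2 + g - 2) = (g + 2)*(g + 3)*(g - 1)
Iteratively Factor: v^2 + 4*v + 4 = (v + 2)*(v + 2)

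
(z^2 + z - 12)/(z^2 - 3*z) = (z + 4)/z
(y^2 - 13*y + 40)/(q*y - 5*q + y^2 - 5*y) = (y - 8)/(q + y)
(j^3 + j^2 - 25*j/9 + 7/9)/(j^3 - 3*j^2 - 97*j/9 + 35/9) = (j - 1)/(j - 5)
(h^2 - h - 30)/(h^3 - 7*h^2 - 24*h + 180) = 1/(h - 6)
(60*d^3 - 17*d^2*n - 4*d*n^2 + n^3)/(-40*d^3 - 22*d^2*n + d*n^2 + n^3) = (-3*d + n)/(2*d + n)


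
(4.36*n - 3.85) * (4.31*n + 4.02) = 18.7916*n^2 + 0.933700000000002*n - 15.477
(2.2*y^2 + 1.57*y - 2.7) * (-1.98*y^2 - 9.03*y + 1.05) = -4.356*y^4 - 22.9746*y^3 - 6.5211*y^2 + 26.0295*y - 2.835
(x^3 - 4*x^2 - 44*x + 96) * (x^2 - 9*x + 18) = x^5 - 13*x^4 + 10*x^3 + 420*x^2 - 1656*x + 1728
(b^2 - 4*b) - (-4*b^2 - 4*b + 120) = 5*b^2 - 120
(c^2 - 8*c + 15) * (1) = c^2 - 8*c + 15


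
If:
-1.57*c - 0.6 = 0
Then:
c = -0.38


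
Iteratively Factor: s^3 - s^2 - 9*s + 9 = (s - 1)*(s^2 - 9) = (s - 3)*(s - 1)*(s + 3)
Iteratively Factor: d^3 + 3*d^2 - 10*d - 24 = (d + 4)*(d^2 - d - 6) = (d + 2)*(d + 4)*(d - 3)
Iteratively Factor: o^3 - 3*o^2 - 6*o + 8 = (o - 4)*(o^2 + o - 2) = (o - 4)*(o + 2)*(o - 1)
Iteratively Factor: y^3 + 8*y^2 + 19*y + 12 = (y + 4)*(y^2 + 4*y + 3) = (y + 1)*(y + 4)*(y + 3)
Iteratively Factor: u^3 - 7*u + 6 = (u + 3)*(u^2 - 3*u + 2) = (u - 2)*(u + 3)*(u - 1)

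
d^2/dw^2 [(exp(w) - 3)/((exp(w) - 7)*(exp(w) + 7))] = (exp(4*w) - 12*exp(3*w) + 294*exp(2*w) - 588*exp(w) + 2401)*exp(w)/(exp(6*w) - 147*exp(4*w) + 7203*exp(2*w) - 117649)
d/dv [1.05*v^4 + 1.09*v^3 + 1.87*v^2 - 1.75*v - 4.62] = 4.2*v^3 + 3.27*v^2 + 3.74*v - 1.75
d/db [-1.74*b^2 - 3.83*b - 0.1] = -3.48*b - 3.83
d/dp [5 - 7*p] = -7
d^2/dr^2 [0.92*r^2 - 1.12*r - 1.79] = 1.84000000000000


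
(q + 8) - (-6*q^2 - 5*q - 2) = 6*q^2 + 6*q + 10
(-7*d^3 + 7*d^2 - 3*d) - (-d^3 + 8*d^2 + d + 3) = -6*d^3 - d^2 - 4*d - 3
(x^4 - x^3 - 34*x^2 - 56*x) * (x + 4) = x^5 + 3*x^4 - 38*x^3 - 192*x^2 - 224*x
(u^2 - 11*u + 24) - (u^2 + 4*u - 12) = 36 - 15*u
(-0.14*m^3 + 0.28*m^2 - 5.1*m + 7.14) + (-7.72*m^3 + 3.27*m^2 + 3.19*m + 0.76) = -7.86*m^3 + 3.55*m^2 - 1.91*m + 7.9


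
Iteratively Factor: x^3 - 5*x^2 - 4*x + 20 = (x + 2)*(x^2 - 7*x + 10) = (x - 5)*(x + 2)*(x - 2)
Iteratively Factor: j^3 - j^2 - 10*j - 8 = (j + 2)*(j^2 - 3*j - 4) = (j - 4)*(j + 2)*(j + 1)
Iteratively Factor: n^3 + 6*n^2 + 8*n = (n)*(n^2 + 6*n + 8) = n*(n + 2)*(n + 4)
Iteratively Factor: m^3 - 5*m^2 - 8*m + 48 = (m - 4)*(m^2 - m - 12) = (m - 4)^2*(m + 3)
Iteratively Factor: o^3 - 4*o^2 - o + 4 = (o - 4)*(o^2 - 1) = (o - 4)*(o + 1)*(o - 1)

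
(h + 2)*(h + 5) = h^2 + 7*h + 10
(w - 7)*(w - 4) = w^2 - 11*w + 28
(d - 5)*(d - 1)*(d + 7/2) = d^3 - 5*d^2/2 - 16*d + 35/2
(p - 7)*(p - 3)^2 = p^3 - 13*p^2 + 51*p - 63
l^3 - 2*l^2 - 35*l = l*(l - 7)*(l + 5)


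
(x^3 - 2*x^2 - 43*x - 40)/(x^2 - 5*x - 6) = (x^2 - 3*x - 40)/(x - 6)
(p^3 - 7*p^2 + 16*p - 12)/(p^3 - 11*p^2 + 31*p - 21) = (p^2 - 4*p + 4)/(p^2 - 8*p + 7)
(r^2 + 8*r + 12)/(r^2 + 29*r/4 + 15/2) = 4*(r + 2)/(4*r + 5)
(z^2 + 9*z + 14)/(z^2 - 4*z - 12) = (z + 7)/(z - 6)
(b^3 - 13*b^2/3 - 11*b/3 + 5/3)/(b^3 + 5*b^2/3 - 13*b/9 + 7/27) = 9*(b^2 - 4*b - 5)/(9*b^2 + 18*b - 7)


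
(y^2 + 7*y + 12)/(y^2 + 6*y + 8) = (y + 3)/(y + 2)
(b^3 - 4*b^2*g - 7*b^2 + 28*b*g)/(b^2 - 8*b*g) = (b^2 - 4*b*g - 7*b + 28*g)/(b - 8*g)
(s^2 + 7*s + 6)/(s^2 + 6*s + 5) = (s + 6)/(s + 5)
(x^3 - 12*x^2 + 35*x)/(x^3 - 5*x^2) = (x - 7)/x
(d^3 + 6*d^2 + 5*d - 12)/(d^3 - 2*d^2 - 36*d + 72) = (d^3 + 6*d^2 + 5*d - 12)/(d^3 - 2*d^2 - 36*d + 72)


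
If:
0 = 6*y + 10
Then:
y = -5/3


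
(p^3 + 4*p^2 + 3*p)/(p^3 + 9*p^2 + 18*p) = (p + 1)/(p + 6)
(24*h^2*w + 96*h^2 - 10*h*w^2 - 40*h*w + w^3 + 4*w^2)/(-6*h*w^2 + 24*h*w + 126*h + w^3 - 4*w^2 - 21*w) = (-4*h*w - 16*h + w^2 + 4*w)/(w^2 - 4*w - 21)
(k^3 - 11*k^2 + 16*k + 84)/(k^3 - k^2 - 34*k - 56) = (k - 6)/(k + 4)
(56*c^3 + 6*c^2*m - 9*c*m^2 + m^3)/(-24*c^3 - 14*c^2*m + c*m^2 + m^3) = (-7*c + m)/(3*c + m)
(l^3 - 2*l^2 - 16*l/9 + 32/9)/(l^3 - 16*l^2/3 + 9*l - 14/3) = (9*l^2 - 16)/(3*(3*l^2 - 10*l + 7))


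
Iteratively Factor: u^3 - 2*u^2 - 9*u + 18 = (u + 3)*(u^2 - 5*u + 6) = (u - 3)*(u + 3)*(u - 2)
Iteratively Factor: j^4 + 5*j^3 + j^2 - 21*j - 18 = (j - 2)*(j^3 + 7*j^2 + 15*j + 9) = (j - 2)*(j + 3)*(j^2 + 4*j + 3) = (j - 2)*(j + 1)*(j + 3)*(j + 3)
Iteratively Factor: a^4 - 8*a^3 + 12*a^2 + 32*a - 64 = (a - 4)*(a^3 - 4*a^2 - 4*a + 16) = (a - 4)^2*(a^2 - 4) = (a - 4)^2*(a + 2)*(a - 2)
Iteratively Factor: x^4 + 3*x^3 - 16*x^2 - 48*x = (x - 4)*(x^3 + 7*x^2 + 12*x) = (x - 4)*(x + 3)*(x^2 + 4*x) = x*(x - 4)*(x + 3)*(x + 4)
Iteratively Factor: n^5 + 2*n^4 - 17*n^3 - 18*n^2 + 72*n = (n + 3)*(n^4 - n^3 - 14*n^2 + 24*n) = (n + 3)*(n + 4)*(n^3 - 5*n^2 + 6*n) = (n - 2)*(n + 3)*(n + 4)*(n^2 - 3*n) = (n - 3)*(n - 2)*(n + 3)*(n + 4)*(n)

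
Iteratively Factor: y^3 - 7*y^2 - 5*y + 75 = (y + 3)*(y^2 - 10*y + 25) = (y - 5)*(y + 3)*(y - 5)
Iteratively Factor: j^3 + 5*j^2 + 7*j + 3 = (j + 1)*(j^2 + 4*j + 3) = (j + 1)*(j + 3)*(j + 1)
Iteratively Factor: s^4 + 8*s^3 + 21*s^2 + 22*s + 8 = (s + 1)*(s^3 + 7*s^2 + 14*s + 8) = (s + 1)^2*(s^2 + 6*s + 8) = (s + 1)^2*(s + 2)*(s + 4)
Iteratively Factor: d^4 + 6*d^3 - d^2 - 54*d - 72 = (d + 3)*(d^3 + 3*d^2 - 10*d - 24) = (d + 3)*(d + 4)*(d^2 - d - 6) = (d - 3)*(d + 3)*(d + 4)*(d + 2)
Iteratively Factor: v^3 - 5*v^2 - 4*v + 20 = (v - 5)*(v^2 - 4) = (v - 5)*(v + 2)*(v - 2)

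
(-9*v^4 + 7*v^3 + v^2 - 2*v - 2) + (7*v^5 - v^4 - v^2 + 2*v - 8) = 7*v^5 - 10*v^4 + 7*v^3 - 10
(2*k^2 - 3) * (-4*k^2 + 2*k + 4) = -8*k^4 + 4*k^3 + 20*k^2 - 6*k - 12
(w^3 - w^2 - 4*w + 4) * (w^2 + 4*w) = w^5 + 3*w^4 - 8*w^3 - 12*w^2 + 16*w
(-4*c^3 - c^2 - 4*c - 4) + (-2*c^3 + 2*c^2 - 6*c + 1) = -6*c^3 + c^2 - 10*c - 3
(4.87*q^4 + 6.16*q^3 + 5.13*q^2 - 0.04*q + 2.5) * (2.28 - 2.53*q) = -12.3211*q^5 - 4.4812*q^4 + 1.0659*q^3 + 11.7976*q^2 - 6.4162*q + 5.7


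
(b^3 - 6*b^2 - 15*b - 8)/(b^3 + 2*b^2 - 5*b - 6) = (b^2 - 7*b - 8)/(b^2 + b - 6)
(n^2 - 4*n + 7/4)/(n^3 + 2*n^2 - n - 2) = (n^2 - 4*n + 7/4)/(n^3 + 2*n^2 - n - 2)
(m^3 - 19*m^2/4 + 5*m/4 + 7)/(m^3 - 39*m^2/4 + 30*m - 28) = (m + 1)/(m - 4)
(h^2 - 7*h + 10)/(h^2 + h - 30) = (h - 2)/(h + 6)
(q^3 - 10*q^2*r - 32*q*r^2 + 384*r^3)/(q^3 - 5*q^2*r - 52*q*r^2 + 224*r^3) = (q^2 - 2*q*r - 48*r^2)/(q^2 + 3*q*r - 28*r^2)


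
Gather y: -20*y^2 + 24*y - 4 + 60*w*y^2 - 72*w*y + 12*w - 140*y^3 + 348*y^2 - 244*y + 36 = 12*w - 140*y^3 + y^2*(60*w + 328) + y*(-72*w - 220) + 32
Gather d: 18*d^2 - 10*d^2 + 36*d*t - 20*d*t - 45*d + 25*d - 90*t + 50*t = 8*d^2 + d*(16*t - 20) - 40*t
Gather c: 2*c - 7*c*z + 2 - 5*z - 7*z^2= c*(2 - 7*z) - 7*z^2 - 5*z + 2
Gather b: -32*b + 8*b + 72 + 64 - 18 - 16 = 102 - 24*b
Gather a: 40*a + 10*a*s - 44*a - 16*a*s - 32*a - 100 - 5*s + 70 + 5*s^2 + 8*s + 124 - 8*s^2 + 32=a*(-6*s - 36) - 3*s^2 + 3*s + 126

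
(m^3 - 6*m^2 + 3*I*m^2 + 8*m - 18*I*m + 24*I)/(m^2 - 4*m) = m - 2 + 3*I - 6*I/m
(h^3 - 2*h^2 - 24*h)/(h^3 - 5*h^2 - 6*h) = (h + 4)/(h + 1)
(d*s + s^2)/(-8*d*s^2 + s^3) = (d + s)/(s*(-8*d + s))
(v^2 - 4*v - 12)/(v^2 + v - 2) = (v - 6)/(v - 1)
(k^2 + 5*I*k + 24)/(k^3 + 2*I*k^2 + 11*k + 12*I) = (k + 8*I)/(k^2 + 5*I*k - 4)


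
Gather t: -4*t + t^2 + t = t^2 - 3*t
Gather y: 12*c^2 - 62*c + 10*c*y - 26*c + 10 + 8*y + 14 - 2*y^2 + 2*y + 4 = 12*c^2 - 88*c - 2*y^2 + y*(10*c + 10) + 28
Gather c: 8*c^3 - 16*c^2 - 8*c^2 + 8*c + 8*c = 8*c^3 - 24*c^2 + 16*c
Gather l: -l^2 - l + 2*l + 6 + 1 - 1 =-l^2 + l + 6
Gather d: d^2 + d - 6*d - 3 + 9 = d^2 - 5*d + 6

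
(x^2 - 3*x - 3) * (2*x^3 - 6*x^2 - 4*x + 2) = 2*x^5 - 12*x^4 + 8*x^3 + 32*x^2 + 6*x - 6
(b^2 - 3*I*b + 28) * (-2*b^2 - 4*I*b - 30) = -2*b^4 + 2*I*b^3 - 98*b^2 - 22*I*b - 840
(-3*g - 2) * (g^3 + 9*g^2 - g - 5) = -3*g^4 - 29*g^3 - 15*g^2 + 17*g + 10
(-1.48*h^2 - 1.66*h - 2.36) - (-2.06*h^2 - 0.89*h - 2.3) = 0.58*h^2 - 0.77*h - 0.0600000000000001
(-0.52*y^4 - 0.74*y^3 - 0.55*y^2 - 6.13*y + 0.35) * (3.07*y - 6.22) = -1.5964*y^5 + 0.9626*y^4 + 2.9143*y^3 - 15.3981*y^2 + 39.2031*y - 2.177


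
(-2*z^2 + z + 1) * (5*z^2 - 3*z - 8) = -10*z^4 + 11*z^3 + 18*z^2 - 11*z - 8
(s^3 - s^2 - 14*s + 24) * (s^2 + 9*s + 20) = s^5 + 8*s^4 - 3*s^3 - 122*s^2 - 64*s + 480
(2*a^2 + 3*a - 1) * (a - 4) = 2*a^3 - 5*a^2 - 13*a + 4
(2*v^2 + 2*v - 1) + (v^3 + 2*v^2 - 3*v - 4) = v^3 + 4*v^2 - v - 5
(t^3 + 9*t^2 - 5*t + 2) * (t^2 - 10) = t^5 + 9*t^4 - 15*t^3 - 88*t^2 + 50*t - 20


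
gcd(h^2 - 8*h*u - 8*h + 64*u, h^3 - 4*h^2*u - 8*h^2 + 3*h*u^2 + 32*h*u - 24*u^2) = h - 8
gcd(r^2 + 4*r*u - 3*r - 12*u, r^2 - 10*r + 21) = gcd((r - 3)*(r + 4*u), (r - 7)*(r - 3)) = r - 3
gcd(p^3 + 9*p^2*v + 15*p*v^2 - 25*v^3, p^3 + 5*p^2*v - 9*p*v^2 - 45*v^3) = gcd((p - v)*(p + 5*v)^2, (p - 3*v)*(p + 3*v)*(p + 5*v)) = p + 5*v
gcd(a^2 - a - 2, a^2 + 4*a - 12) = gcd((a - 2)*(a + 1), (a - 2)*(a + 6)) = a - 2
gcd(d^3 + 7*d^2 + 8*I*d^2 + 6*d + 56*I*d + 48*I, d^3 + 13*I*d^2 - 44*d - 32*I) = d + 8*I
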